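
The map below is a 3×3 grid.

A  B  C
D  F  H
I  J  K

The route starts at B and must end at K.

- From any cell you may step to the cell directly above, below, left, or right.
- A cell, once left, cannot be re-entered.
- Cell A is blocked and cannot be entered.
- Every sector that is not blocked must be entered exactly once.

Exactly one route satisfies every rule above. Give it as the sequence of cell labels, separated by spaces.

Need to visit all 8 open cells exactly once, starting at B and ending at K.
Route from B: right 1 to C, down 1 to H, left 2 to D, down 1 to I, right 2 to K — 7 moves in all.
Check: all 8 open cells covered.

B C H F D I J K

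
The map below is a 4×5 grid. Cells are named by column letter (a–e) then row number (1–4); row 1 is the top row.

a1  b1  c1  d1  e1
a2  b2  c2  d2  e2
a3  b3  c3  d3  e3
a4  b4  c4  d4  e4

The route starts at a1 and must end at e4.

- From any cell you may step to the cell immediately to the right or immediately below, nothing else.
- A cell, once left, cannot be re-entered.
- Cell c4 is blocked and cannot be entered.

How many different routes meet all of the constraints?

A right/down-only route from a1 to e4 makes exactly 3 down-moves and 4 right-moves in some order.
With no other constraints that would be C(7,3) = 35 routes.
Subtract routes through each blocked cell (inclusion–exclusion for overlaps): − through c4: 10 → 25.
That gives 25 routes.

25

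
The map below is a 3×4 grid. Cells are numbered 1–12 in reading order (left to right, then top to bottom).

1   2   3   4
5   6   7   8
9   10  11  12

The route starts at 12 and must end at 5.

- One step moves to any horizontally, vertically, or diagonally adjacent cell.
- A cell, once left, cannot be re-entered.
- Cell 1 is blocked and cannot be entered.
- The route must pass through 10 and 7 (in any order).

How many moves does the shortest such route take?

Any route passes through 10 and 7 in some order between 12 and 5. Summing Chebyshev distances along each leg and taking the cheapest ordering (12 → 7 → 10 → 5) gives a lower bound of 1 + 1 + 1 = 3 moves.
A route of 3 moves achieves this: 12 → 7 → 10 → 5.
Since 3 matches the lower bound, it is optimal.

3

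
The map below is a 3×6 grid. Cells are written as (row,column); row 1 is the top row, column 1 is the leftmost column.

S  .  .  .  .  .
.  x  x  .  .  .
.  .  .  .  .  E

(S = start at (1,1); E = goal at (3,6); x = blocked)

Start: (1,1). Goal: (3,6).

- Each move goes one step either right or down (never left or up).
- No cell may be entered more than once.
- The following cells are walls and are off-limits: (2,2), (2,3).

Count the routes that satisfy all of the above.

7

A right/down-only route from (1,1) to (3,6) makes exactly 2 down-moves and 5 right-moves in some order.
With no other constraints that would be C(7,2) = 21 routes.
Subtract routes through each blocked cell (inclusion–exclusion for overlaps): − through (2,2): 10 − through (2,3): 12 + through (2,2)&(2,3): 8 → 7.
That gives 7 routes.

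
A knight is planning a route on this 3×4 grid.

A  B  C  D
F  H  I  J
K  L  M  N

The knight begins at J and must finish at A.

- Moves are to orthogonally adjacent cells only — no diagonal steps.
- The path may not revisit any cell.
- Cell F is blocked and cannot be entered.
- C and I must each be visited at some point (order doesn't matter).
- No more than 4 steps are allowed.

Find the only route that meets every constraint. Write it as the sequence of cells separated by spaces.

Any route must reach C and I and still end at A within 4 moves, so the order of the required stops is forced.
Route from J: left 1 to I, up 1 to C, left 2 to A — 4 moves in all.
Check: all required cells visited; 4 ≤ 4 moves.

J I C B A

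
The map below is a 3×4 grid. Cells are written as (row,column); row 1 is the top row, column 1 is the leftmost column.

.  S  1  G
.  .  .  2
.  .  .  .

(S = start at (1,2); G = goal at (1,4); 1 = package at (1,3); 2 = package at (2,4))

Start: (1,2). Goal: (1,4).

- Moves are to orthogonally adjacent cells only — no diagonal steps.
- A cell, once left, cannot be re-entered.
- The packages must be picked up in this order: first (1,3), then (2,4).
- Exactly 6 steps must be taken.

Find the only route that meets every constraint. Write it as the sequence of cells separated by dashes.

(1,2) - (1,3) - (2,3) - (3,3) - (3,4) - (2,4) - (1,4)

The waypoints must appear in the order (1,3), (2,4), with no cell reused.
Route from (1,2): right 1 to (1,3), down 2 to (3,3), right 1 to (3,4), up 2 to (1,4) — 6 moves in all.
Check: order respected (1 at step 1, 2 at step 5); 6 moves as required.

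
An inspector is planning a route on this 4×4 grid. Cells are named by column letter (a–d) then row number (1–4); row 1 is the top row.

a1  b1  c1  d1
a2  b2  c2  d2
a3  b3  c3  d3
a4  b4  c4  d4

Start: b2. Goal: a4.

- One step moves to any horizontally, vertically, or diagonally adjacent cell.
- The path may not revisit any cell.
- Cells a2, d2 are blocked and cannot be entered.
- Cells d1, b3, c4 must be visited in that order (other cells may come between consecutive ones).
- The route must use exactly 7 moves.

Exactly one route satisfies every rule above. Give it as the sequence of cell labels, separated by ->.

The waypoints must appear in the order d1, b3, c4, with no cell reused.
Route from b2: up-right 1 to c1, right 1 to d1, down-left 2 to b3, down-right 1 to c4, left 2 to a4 — 7 moves in all.
Check: order respected (d1 at step 2, b3 at step 4, c4 at step 5); 7 moves as required.

b2 -> c1 -> d1 -> c2 -> b3 -> c4 -> b4 -> a4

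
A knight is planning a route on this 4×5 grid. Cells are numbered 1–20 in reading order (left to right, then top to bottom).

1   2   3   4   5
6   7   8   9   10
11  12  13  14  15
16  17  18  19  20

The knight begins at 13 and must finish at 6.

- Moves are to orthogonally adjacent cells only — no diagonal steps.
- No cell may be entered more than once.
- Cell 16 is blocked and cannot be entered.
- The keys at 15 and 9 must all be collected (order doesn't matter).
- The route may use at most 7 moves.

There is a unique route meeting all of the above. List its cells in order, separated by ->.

13 -> 14 -> 15 -> 10 -> 9 -> 8 -> 7 -> 6

The budget equals the shortest possible length, so every move has to be on a shortest route through the required cells.
Route from 13: 2× right (reaching 15), up to 10, 4× left (reaching 6) — 7 moves in all.
Check: all required cells visited; 7 ≤ 7 moves.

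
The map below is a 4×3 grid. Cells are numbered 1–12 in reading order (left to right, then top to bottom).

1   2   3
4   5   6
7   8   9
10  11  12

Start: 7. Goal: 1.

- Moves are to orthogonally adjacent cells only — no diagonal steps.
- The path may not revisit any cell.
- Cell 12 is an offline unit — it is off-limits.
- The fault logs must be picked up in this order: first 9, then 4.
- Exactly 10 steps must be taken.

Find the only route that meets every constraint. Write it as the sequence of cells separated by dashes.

The waypoints must appear in the order 9, 4, with no cell reused.
Route from 7: down to 10, right to 11, up to 8, right to 9, 2× up (reaching 3), left to 2, down to 5, left to 4, up to 1 — 10 moves in all.
Check: order respected (9 at step 4, 4 at step 9); 10 moves as required.

7 - 10 - 11 - 8 - 9 - 6 - 3 - 2 - 5 - 4 - 1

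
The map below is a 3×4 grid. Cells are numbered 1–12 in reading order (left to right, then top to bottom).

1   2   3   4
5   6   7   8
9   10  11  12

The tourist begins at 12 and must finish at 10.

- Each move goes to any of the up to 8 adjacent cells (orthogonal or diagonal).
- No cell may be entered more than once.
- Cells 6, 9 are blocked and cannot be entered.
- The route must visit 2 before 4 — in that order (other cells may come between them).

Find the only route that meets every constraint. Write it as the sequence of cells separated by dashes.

The waypoints must appear in the order 2, 4, with no cell reused.
Route from 12: 2× up-left (reaching 2), 2× right (reaching 4), down to 8, down-left to 11, left to 10 — 7 moves in all.
Check: order respected (2 at step 2, 4 at step 4).

12 - 7 - 2 - 3 - 4 - 8 - 11 - 10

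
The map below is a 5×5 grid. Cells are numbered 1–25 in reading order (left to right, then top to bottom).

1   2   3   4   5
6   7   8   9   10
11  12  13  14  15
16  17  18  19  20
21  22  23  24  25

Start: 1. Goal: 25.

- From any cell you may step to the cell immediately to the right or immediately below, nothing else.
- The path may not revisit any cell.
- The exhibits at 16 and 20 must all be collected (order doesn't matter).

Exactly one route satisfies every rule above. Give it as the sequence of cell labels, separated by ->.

1 -> 6 -> 11 -> 16 -> 17 -> 18 -> 19 -> 20 -> 25

Moves only go right or down, so the column and row indices never decrease.
Route from 1: down 3 to 16, right 4 to 20, down 1 to 25 — 8 moves in all.
Check: all required cells visited.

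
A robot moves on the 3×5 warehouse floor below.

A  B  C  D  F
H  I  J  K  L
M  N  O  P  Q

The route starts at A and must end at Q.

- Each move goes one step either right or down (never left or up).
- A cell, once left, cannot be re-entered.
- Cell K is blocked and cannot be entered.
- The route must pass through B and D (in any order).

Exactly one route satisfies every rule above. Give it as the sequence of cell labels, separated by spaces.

Moves only go right or down, so the column and row indices never decrease.
Route from A: right 4 to F, down 2 to Q — 6 moves in all.
Check: all required cells visited.

A B C D F L Q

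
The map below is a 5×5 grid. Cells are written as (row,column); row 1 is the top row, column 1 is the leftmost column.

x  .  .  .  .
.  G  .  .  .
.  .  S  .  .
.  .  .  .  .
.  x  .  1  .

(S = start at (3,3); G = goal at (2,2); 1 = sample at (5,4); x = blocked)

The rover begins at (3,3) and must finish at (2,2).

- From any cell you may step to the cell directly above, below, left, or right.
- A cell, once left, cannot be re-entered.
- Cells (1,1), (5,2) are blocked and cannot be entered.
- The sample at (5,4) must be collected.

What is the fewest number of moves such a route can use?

8

Any route passes through (5,4) somewhere between (3,3) and (2,2). Summing Manhattan distances along the two legs ((3,3) → (5,4) → (2,2)) gives a lower bound of 3 + 5 = 8 moves.
A route of 8 moves achieves this: (3,3) → (4,3) → (5,3) → (5,4) → (4,4) → (3,4) → (2,4) → (2,3) → (2,2).
Since 8 matches the lower bound, it is optimal.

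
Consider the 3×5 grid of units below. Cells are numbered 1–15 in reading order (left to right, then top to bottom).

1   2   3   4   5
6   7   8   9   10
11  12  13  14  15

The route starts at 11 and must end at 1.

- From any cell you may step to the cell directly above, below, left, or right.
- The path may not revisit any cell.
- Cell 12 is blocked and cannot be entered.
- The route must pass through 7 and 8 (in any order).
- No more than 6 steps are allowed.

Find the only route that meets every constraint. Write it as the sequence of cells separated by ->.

11 -> 6 -> 7 -> 8 -> 3 -> 2 -> 1

The budget equals the shortest possible length, so every move has to be on a shortest route through the required cells.
Route from 11: up 1 to 6, right 2 to 8, up 1 to 3, left 2 to 1 — 6 moves in all.
Check: all required cells visited; 6 ≤ 6 moves.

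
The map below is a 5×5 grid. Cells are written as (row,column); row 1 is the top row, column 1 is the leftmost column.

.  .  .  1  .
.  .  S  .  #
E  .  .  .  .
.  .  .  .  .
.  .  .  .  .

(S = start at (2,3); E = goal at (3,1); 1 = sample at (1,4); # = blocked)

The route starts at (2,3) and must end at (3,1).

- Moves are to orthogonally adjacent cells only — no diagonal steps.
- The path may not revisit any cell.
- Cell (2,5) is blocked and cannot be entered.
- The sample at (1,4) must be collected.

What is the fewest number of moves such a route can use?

Any route passes through (1,4) somewhere between (2,3) and (3,1). Summing Manhattan distances along the two legs ((2,3) → (1,4) → (3,1)) gives a lower bound of 2 + 5 = 7 moves.
A route of 7 moves achieves this: (2,3) → (1,3) → (1,4) → (2,4) → (3,4) → (3,3) → (3,2) → (3,1).
Since 7 matches the lower bound, it is optimal.

7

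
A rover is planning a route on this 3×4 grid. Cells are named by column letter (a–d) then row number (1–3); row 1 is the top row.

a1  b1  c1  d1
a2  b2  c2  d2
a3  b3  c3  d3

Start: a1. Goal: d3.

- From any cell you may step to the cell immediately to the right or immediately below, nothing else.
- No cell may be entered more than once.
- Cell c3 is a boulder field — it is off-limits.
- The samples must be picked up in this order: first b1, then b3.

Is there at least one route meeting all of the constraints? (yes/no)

Every right/down route from b3 to d3 runs into a blocked cell, so that leg cannot be completed.

no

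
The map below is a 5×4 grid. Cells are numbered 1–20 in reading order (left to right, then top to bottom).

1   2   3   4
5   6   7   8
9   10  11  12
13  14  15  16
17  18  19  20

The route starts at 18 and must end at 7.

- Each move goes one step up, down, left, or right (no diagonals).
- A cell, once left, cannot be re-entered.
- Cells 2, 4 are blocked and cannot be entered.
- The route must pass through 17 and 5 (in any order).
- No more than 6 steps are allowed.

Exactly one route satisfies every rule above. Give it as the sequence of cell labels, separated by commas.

18, 17, 13, 9, 5, 6, 7

The budget equals the shortest possible length, so every move has to be on a shortest route through the required cells.
Route from 18: left 1 to 17, up 3 to 5, right 2 to 7 — 6 moves in all.
Check: all required cells visited; 6 ≤ 6 moves.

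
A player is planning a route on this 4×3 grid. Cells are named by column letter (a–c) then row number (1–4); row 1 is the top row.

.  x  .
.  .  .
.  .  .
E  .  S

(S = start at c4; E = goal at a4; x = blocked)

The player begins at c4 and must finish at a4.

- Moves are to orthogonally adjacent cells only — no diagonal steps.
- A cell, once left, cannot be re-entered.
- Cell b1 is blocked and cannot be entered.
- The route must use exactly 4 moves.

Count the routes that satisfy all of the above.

3

Need simple routes of exactly 4 moves from c4 to a4 (Manhattan distance 2, so 1 moves are spent on a detour and 1 undoing it).
Enumerating: c4 c3 b3 b4 a4 | c4 c3 b3 a3 a4 | c4 b4 b3 a3 a4.
That gives 3 routes.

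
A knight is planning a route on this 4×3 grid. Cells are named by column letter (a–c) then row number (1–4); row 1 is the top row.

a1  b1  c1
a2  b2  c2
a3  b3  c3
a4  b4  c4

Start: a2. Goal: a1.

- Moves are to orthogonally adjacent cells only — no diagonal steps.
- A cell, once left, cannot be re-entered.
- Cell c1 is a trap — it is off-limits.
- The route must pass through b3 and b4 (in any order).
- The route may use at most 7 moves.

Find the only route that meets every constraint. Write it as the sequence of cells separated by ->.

The 7-move cap with required stops at b3, b4 leaves no slack for detours.
Route from a2: 2× down (reaching a4), right to b4, 3× up (reaching b1), left to a1 — 7 moves in all.
Check: all required cells visited; 7 ≤ 7 moves.

a2 -> a3 -> a4 -> b4 -> b3 -> b2 -> b1 -> a1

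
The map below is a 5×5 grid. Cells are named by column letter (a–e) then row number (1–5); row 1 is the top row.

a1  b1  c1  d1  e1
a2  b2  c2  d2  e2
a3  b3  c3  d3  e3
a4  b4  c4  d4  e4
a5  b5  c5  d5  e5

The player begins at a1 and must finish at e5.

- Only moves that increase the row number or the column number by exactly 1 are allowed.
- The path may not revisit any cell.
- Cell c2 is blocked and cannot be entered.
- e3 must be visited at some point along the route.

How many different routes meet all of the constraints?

A right/down-only route from a1 to e5 makes exactly 4 down-moves and 4 right-moves in some order.
With no other constraints that would be C(8,4) = 70 routes.
Split at e3 and multiply the segment counts (each segment already excludes blocked cells): a1→e3: 6; e3→e5: 1; product = 6.
That gives 6 routes.

6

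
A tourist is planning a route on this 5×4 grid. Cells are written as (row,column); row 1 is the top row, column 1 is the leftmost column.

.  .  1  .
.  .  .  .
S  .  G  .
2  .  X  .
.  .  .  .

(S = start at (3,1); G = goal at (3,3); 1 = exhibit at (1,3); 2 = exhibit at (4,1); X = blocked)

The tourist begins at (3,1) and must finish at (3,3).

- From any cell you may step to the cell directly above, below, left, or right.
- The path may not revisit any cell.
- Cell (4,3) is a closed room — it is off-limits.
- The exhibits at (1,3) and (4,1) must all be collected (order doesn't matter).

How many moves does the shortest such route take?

8

Any route passes through (1,3) and (4,1) in some order between (3,1) and (3,3). Summing Manhattan distances along each leg and taking the cheapest ordering ((3,1) → (4,1) → (1,3) → (3,3)) gives a lower bound of 1 + 5 + 2 = 8 moves.
A route of 8 moves achieves this: (3,1) → (4,1) → (4,2) → (3,2) → (2,2) → (1,2) → (1,3) → (2,3) → (3,3).
Since 8 matches the lower bound, it is optimal.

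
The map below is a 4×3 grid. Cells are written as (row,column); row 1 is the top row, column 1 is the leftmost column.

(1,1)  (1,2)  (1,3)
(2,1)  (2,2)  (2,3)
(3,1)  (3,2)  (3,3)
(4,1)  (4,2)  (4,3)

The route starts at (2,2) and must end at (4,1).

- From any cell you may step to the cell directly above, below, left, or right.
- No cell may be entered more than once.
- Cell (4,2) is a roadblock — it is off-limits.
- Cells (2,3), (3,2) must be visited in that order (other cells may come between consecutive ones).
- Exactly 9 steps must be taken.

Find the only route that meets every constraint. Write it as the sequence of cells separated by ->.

(2,2) -> (2,1) -> (1,1) -> (1,2) -> (1,3) -> (2,3) -> (3,3) -> (3,2) -> (3,1) -> (4,1)

The waypoints must appear in the order (2,3), (3,2), with no cell reused.
Route from (2,2): left 1 to (2,1), up 1 to (1,1), right 2 to (1,3), down 2 to (3,3), left 2 to (3,1), down 1 to (4,1) — 9 moves in all.
Check: order respected ((2,3) at step 5, (3,2) at step 7); 9 moves as required.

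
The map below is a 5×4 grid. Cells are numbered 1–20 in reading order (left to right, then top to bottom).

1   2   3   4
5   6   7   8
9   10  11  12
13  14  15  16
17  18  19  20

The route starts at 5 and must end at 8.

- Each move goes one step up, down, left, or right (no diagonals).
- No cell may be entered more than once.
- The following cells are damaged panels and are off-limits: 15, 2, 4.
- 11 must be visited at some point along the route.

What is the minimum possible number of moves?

5

Any route passes through 11 somewhere between 5 and 8. Summing Manhattan distances along the two legs (5 → 11 → 8) gives a lower bound of 3 + 2 = 5 moves.
A route of 5 moves achieves this: 5 → 9 → 10 → 11 → 7 → 8.
Since 5 matches the lower bound, it is optimal.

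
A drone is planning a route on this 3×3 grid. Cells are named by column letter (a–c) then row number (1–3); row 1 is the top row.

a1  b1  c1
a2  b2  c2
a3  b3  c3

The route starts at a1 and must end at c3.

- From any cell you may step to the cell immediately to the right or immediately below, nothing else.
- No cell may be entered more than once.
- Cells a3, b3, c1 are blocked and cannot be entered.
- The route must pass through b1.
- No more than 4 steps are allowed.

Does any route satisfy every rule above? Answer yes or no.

yes

One route that works: a1 → b1 → b2 → c2 → c3.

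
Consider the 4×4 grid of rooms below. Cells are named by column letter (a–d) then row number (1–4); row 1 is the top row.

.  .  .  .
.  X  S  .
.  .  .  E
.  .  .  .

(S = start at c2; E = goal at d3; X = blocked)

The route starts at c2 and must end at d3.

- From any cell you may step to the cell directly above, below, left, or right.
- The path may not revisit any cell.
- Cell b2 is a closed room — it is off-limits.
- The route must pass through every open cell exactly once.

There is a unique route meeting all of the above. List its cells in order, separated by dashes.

Need to visit all 15 open cells exactly once, starting at c2 and ending at d3.
Cell a1 has only two open neighbours (a2 and b1), so the path must pass straight through it: one of those is the cell it's entered from and the other is where it exits.
Route from c2: right 1 to d2, up 1 to d1, left 3 to a1, down 3 to a4, right 1 to b4, up 1 to b3, right 1 to c3, down 1 to c4, right 1 to d4, up 1 to d3 — 14 moves in all.
Check: all 15 open cells covered.

c2 - d2 - d1 - c1 - b1 - a1 - a2 - a3 - a4 - b4 - b3 - c3 - c4 - d4 - d3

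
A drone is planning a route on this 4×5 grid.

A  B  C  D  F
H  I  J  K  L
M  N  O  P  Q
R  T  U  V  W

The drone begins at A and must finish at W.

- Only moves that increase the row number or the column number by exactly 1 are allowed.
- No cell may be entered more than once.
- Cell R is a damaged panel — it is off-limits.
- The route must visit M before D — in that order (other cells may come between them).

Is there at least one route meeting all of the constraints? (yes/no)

no

D lies above M, so going from M to D would need an upward move — but moves only go right/down, so M cannot be visited before D.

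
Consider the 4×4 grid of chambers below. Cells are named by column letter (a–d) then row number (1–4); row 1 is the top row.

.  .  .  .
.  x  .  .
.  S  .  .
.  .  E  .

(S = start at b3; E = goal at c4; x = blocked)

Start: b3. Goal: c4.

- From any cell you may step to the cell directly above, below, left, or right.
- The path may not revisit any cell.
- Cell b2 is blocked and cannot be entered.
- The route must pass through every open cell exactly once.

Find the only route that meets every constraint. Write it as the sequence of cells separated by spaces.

Need to visit all 15 open cells exactly once, starting at b3 and ending at c4.
Cell b1 has only two open neighbours (a1 and c1), so the path must pass straight through it: one of those is the cell it's entered from and the other is where it exits.
Route from b3: down 1 to b4, left 1 to a4, up 3 to a1, right 3 to d1, down 1 to d2, left 1 to c2, down 1 to c3, right 1 to d3, down 1 to d4, left 1 to c4 — 14 moves in all.
Check: all 15 open cells covered.

b3 b4 a4 a3 a2 a1 b1 c1 d1 d2 c2 c3 d3 d4 c4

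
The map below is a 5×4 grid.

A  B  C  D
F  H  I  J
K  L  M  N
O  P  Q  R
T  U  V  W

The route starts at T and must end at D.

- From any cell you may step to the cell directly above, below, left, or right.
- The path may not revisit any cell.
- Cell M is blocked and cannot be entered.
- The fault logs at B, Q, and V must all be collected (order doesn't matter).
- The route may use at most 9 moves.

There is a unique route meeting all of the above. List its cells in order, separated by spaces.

The budget equals the shortest possible length, so every move has to be on a shortest route through the required cells.
Route from T: 2× right (reaching V), up to Q, left to P, 3× up (reaching B), 2× right (reaching D) — 9 moves in all.
Check: all required cells visited; 9 ≤ 9 moves.

T U V Q P L H B C D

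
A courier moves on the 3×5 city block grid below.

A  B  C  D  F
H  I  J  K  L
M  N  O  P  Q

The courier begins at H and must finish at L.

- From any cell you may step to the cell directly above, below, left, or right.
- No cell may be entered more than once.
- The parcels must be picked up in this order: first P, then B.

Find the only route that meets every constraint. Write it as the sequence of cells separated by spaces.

H M N O P K J I B C D F L

The waypoints must appear in the order P, B, with no cell reused.
Route from H: down 1 to M, right 3 to P, up 1 to K, left 2 to I, up 1 to B, right 3 to F, down 1 to L — 12 moves in all.
Check: order respected (P at step 4, B at step 8).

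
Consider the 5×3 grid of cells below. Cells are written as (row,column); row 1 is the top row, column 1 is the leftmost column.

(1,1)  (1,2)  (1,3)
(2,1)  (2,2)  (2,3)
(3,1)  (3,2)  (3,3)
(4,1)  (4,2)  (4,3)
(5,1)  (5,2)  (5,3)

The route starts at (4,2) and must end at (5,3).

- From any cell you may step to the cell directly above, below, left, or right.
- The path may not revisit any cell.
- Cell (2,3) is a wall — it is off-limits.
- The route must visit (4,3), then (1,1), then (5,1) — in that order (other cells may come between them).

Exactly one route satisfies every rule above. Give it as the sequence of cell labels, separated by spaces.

(4,2) (4,3) (3,3) (3,2) (2,2) (1,2) (1,1) (2,1) (3,1) (4,1) (5,1) (5,2) (5,3)

The waypoints must appear in the order (4,3), (1,1), (5,1), with no cell reused.
Route from (4,2): right 1 to (4,3), up 1 to (3,3), left 1 to (3,2), up 2 to (1,2), left 1 to (1,1), down 4 to (5,1), right 2 to (5,3) — 12 moves in all.
Check: order respected ((4,3) at step 1, (1,1) at step 6, (5,1) at step 10).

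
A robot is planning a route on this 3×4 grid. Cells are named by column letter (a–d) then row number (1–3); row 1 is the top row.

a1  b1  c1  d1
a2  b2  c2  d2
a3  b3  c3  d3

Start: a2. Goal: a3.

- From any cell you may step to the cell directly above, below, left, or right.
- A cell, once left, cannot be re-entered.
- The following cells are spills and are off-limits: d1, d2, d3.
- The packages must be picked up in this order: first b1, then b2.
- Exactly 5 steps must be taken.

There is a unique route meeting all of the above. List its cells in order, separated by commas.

The waypoints must appear in the order b1, b2, with no cell reused.
Route from a2: up 1 to a1, right 1 to b1, down 2 to b3, left 1 to a3 — 5 moves in all.
Check: order respected (b1 at step 2, b2 at step 3); 5 moves as required.

a2, a1, b1, b2, b3, a3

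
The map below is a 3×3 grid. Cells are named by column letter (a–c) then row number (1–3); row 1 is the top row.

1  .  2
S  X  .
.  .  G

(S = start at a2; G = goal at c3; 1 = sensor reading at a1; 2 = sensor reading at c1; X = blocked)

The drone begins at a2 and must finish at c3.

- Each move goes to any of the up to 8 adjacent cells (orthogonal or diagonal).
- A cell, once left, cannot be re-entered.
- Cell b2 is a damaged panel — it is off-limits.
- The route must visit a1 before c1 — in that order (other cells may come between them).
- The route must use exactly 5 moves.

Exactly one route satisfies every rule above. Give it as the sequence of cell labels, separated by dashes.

The waypoints must appear in the order a1, c1, with no cell reused.
Route from a2: up to a1, 2× right (reaching c1), 2× down (reaching c3) — 5 moves in all.
Check: order respected (1 at step 1, 2 at step 3); 5 moves as required.

a2 - a1 - b1 - c1 - c2 - c3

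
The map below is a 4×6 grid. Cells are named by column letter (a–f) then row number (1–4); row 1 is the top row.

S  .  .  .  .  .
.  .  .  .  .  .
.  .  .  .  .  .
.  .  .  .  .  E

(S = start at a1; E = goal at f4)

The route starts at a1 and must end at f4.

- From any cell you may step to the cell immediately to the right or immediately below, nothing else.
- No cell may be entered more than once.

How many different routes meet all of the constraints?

A right/down-only route from a1 to f4 makes exactly 3 down-moves and 5 right-moves in some order.
With no other constraints that would be C(8,3) = 56 routes.
That gives 56 routes.

56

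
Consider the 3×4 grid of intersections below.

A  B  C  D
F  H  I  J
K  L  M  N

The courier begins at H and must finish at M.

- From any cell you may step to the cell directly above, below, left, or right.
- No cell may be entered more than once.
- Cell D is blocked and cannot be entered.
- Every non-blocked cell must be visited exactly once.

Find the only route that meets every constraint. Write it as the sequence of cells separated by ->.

H -> L -> K -> F -> A -> B -> C -> I -> J -> N -> M

Need to visit all 11 open cells exactly once, starting at H and ending at M.
Cell A has only two open neighbours (F and B), so the path must pass straight through it: one of those is the cell it's entered from and the other is where it exits.
Route from H: down to L, left to K, 2× up (reaching A), 2× right (reaching C), down to I, right to J, down to N, left to M — 10 moves in all.
Check: all 11 open cells covered.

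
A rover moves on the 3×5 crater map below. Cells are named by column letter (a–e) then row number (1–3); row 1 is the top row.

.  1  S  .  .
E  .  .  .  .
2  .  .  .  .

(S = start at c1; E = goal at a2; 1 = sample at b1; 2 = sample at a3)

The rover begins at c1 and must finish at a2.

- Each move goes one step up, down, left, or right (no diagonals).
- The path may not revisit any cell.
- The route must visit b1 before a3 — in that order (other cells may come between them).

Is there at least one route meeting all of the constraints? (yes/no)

yes

One route that works: c1 → b1 → b2 → b3 → a3 → a2.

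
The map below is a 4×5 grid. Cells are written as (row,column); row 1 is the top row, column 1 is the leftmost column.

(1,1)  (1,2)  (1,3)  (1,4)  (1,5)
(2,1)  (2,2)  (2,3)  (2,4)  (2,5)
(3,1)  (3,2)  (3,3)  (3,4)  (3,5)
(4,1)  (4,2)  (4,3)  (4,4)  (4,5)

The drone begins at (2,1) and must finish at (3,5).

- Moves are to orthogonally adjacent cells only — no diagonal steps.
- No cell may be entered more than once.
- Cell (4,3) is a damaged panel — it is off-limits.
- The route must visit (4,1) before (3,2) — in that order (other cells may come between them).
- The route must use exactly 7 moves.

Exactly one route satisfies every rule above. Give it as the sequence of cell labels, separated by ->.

The waypoints must appear in the order (4,1), (3,2), with no cell reused.
Route from (2,1): down 2 to (4,1), right 1 to (4,2), up 1 to (3,2), right 3 to (3,5) — 7 moves in all.
Check: order respected ((4,1) at step 2, (3,2) at step 4); 7 moves as required.

(2,1) -> (3,1) -> (4,1) -> (4,2) -> (3,2) -> (3,3) -> (3,4) -> (3,5)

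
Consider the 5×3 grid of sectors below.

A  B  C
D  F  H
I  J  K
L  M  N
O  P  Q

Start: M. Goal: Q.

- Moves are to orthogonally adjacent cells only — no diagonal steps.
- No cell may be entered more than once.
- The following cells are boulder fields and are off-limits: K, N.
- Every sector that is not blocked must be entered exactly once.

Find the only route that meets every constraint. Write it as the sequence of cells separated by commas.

M, J, F, H, C, B, A, D, I, L, O, P, Q

Need to visit all 13 open cells exactly once, starting at M and ending at Q.
Cell A has only two open neighbours (D and B), so the path must pass straight through it: one of those is the cell it's entered from and the other is where it exits.
Route from M: up 2 to F, right 1 to H, up 1 to C, left 2 to A, down 4 to O, right 2 to Q — 12 moves in all.
Check: all 13 open cells covered.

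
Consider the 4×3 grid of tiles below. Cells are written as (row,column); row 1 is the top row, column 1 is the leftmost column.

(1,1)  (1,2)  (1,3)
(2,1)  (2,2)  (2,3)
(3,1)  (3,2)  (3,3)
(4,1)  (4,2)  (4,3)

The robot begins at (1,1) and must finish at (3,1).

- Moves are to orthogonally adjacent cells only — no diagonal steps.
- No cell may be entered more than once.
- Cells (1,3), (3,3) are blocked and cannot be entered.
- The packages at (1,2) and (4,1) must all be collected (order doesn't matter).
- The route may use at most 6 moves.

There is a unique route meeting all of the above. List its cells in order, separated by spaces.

The budget equals the shortest possible length, so every move has to be on a shortest route through the required cells.
Route from (1,1): right to (1,2), 3× down (reaching (4,2)), left to (4,1), up to (3,1) — 6 moves in all.
Check: all required cells visited; 6 ≤ 6 moves.

(1,1) (1,2) (2,2) (3,2) (4,2) (4,1) (3,1)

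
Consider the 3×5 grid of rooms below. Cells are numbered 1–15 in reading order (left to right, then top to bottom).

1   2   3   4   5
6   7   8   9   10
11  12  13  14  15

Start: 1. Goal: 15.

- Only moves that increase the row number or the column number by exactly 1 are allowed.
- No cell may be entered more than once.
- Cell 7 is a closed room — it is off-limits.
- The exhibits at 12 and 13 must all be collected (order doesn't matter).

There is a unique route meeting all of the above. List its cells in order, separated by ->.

Moves only go right or down, so the column and row indices never decrease.
Route from 1: down 2 to 11, right 4 to 15 — 6 moves in all.
Check: all required cells visited.

1 -> 6 -> 11 -> 12 -> 13 -> 14 -> 15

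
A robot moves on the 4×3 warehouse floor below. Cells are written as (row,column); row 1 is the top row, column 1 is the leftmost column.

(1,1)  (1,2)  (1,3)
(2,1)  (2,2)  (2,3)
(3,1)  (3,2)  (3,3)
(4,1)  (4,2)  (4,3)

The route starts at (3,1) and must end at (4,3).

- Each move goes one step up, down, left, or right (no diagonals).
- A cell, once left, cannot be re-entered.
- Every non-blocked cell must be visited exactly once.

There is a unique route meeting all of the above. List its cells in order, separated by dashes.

(3,1) - (4,1) - (4,2) - (3,2) - (2,2) - (2,1) - (1,1) - (1,2) - (1,3) - (2,3) - (3,3) - (4,3)

Need to visit all 12 open cells exactly once, starting at (3,1) and ending at (4,3).
Route from (3,1): down to (4,1), right to (4,2), 2× up (reaching (2,2)), left to (2,1), up to (1,1), 2× right (reaching (1,3)), 3× down (reaching (4,3)) — 11 moves in all.
Check: all 12 open cells covered.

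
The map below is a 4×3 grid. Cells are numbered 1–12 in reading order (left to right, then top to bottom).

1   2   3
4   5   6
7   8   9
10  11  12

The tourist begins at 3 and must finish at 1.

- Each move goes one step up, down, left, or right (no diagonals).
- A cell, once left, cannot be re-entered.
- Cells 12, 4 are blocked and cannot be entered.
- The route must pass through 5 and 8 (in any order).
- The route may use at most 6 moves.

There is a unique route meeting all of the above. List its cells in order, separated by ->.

3 -> 6 -> 9 -> 8 -> 5 -> 2 -> 1

The 6-move cap with required stops at 5, 8 leaves no slack for detours.
Route from 3: 2× down (reaching 9), left to 8, 2× up (reaching 2), left to 1 — 6 moves in all.
Check: all required cells visited; 6 ≤ 6 moves.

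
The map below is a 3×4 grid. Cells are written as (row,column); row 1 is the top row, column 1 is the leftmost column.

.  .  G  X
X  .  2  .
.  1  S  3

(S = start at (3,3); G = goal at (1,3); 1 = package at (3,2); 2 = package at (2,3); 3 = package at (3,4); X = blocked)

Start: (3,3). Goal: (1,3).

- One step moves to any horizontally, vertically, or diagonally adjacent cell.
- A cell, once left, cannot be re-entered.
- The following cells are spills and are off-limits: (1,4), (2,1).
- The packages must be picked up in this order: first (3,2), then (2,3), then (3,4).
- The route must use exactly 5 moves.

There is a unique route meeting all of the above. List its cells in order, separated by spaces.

(3,3) (3,2) (2,3) (3,4) (2,4) (1,3)

The waypoints must appear in the order (3,2), (2,3), (3,4), with no cell reused.
Route from (3,3): left 1 to (3,2), up-right 1 to (2,3), down-right 1 to (3,4), up 1 to (2,4), up-left 1 to (1,3) — 5 moves in all.
Check: order respected (1 at step 1, 2 at step 2, 3 at step 3); 5 moves as required.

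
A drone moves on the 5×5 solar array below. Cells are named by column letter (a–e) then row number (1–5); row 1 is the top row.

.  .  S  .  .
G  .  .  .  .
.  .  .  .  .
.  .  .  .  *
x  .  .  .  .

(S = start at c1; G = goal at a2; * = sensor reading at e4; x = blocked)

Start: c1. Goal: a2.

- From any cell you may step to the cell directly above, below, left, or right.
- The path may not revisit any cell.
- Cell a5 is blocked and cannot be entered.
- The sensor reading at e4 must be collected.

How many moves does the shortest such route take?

11

Any route passes through e4 somewhere between c1 and a2. Summing Manhattan distances along the two legs (c1 → e4 → a2) gives a lower bound of 5 + 6 = 11 moves.
A route of 11 moves achieves this: c1 → c2 → c3 → d3 → e3 → e4 → d4 → c4 → b4 → b3 → b2 → a2.
Since 11 matches the lower bound, it is optimal.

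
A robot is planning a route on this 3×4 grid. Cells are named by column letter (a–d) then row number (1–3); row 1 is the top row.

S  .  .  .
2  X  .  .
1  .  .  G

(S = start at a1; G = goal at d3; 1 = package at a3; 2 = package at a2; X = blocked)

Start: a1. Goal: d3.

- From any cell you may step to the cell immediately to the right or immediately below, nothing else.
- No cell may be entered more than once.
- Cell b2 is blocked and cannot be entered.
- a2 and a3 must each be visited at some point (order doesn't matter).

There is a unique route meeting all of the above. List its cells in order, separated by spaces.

Moves only go right or down, so the column and row indices never decrease.
Route from a1: 2× down (reaching a3), 3× right (reaching d3) — 5 moves in all.
Check: all required cells visited.

a1 a2 a3 b3 c3 d3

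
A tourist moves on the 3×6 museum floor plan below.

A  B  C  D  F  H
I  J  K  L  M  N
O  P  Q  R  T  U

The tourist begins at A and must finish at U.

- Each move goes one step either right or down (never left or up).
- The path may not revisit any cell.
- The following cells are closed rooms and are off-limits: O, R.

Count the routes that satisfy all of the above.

11

A right/down-only route from A to U makes exactly 2 down-moves and 5 right-moves in some order.
With no other constraints that would be C(7,2) = 21 routes.
Subtract routes through each blocked cell (inclusion–exclusion for overlaps): − through O: 1 − through R: 10 + through O&R: 1 → 11.
That gives 11 routes.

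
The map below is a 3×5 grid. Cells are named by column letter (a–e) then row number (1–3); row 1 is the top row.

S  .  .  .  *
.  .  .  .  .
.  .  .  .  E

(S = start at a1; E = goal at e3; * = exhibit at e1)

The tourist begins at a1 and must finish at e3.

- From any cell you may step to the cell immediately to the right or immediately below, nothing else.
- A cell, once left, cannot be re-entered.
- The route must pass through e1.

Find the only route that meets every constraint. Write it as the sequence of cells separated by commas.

Moves only go right or down, so the column and row indices never decrease.
Route from a1: 4× right (reaching e1), 2× down (reaching e3) — 6 moves in all.
Check: all required cells visited.

a1, b1, c1, d1, e1, e2, e3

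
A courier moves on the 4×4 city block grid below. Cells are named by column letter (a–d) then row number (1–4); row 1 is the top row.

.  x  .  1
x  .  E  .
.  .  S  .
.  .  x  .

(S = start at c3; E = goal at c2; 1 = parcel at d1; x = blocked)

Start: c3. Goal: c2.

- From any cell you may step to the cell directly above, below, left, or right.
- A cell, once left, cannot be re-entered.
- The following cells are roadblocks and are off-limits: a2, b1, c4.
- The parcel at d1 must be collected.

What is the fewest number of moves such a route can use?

Any route passes through d1 somewhere between c3 and c2. Summing Manhattan distances along the two legs (c3 → d1 → c2) gives a lower bound of 3 + 2 = 5 moves.
A route of 5 moves achieves this: c3 → d3 → d2 → d1 → c1 → c2.
Since 5 matches the lower bound, it is optimal.

5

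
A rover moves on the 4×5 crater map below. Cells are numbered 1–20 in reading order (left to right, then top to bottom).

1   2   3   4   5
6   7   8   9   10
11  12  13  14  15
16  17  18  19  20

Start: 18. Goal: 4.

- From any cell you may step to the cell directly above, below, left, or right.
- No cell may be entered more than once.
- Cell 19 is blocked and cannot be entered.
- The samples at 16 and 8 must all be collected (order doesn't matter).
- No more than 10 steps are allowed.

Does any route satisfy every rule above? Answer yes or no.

yes

One route that works: 18 → 17 → 16 → 11 → 6 → 7 → 8 → 3 → 4.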